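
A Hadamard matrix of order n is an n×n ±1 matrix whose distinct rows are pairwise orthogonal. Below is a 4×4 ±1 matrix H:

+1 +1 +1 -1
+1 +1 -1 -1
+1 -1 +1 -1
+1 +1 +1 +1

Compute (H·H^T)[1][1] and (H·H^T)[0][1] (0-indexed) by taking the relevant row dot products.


Row 0 of H: [1, 1, 1, -1].
Row 1 of H: [1, 1, -1, -1].
(H·H^T)[1][1] = Σ_j H[1][j]·H[1][j] = (1)² + (1)² + (-1)² + (-1)² = 1 + 1 + 1 + 1 = 4.
(H·H^T)[0][1] = Σ_j H[0][j]·H[1][j] = (1)·(1) + (1)·(1) + (1)·(-1) + (-1)·(-1) = 1 + 1 + -1 + 1 = 2.
Rows 0 and 1 are not orthogonal (dot product = 2 ≠ 0), so H is not a Hadamard matrix.

(1,1) entry = 4; (0,1) entry = 2.


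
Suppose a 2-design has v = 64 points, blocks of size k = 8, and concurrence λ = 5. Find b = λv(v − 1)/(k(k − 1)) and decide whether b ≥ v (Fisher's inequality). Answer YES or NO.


b = λv(v − 1)/(k(k − 1)) = 5·64·63/(8·7) = 20160/56 = 360.
Compare with v = 64: b ≥ v, so Fisher's inequality holds.

YES


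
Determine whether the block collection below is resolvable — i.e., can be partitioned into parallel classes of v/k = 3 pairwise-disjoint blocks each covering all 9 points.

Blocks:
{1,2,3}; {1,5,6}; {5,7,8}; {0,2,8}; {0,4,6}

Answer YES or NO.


v = 9, block size k = 3, number of blocks = 5.
For resolvability, blocks must partition into parallel classes of size v/k = 3.
Total blocks must therefore be a multiple of 3: 5 = 3·1 + 2 ⇒ not divisible ✗.
Resolvable? NO.

NO


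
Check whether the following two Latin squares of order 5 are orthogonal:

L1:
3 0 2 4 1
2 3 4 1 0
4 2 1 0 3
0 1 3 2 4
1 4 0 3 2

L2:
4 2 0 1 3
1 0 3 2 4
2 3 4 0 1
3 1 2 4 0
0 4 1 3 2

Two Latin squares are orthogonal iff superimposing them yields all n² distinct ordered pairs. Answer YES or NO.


Form the n² = 25 superimposed pairs (L1[i][j], L2[i][j]), row by row (rows and columns indexed from 0):
row 0: (3,4) (0,2) (2,0) (4,1) (1,3)
row 1: (2,1) (3,0) (4,3) (1,2) (0,4)
row 2: (4,2) (2,3) (1,4) (0,0) (3,1)
row 3: (0,3) (1,1) (3,2) (2,4) (4,0)
row 4: (1,0) (4,4) (0,1) (3,3) (2,2)
Orthogonality requires all 25 pairs distinct.
Check by first coordinate: for each symbol s of L1, list the L2 entries in the n cells where L1 = s; they must all differ.
  L1 = 0: L2 entries (in reading order) 2, 4, 0, 3, 1 — all 5 distinct ✓
  L1 = 1: L2 entries (in reading order) 3, 2, 4, 1, 0 — all 5 distinct ✓
  L1 = 2: L2 entries (in reading order) 0, 1, 3, 4, 2 — all 5 distinct ✓
  L1 = 3: L2 entries (in reading order) 4, 0, 1, 2, 3 — all 5 distinct ✓
  L1 = 4: L2 entries (in reading order) 1, 3, 2, 0, 4 — all 5 distinct ✓
Every symbol of L1 meets every symbol of L2 exactly once, so all 25 pairs are distinct (25 of 25).
Conclusion: YES.

YES


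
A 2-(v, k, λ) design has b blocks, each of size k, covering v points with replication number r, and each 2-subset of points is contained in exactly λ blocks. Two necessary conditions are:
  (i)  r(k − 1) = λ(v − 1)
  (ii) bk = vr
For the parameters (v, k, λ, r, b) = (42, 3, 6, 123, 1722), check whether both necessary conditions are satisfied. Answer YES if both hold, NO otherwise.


Condition (i): r(k − 1) = 123·2 = 246; λ(v − 1) = 6·41 = 246. Match? YES.
Condition (ii): bk = 1722·3 = 5166; vr = 42·123 = 5166. Match? YES.
Both conditions hold? YES.

YES


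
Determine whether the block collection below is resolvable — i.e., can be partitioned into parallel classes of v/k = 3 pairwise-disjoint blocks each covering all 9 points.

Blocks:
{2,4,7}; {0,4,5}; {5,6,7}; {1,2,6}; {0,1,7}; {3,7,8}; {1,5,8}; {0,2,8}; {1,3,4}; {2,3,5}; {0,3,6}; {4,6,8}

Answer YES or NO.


v = 9, block size k = 3, number of blocks = 12.
For resolvability, blocks must partition into parallel classes of size v/k = 3.
Total blocks must therefore be a multiple of 3: 12 = 3·4 + 0 ⇒ divisible ✓.
Greedy packing gives 4 candidate class(es). Each should be a full parallel class (size 3, covers all 9 points).
  Class 1 (3 blocks): {2,4,7}; {1,5,8}; {0,3,6}. Points covered: [0, 1, 2, 3, 4, 5, 6, 7, 8].
  Class 2 (3 blocks): {0,4,5}; {1,2,6}; {3,7,8}. Points covered: [0, 1, 2, 3, 4, 5, 6, 7, 8].
  Class 3 (3 blocks): {5,6,7}; {0,2,8}; {1,3,4}. Points covered: [0, 1, 2, 3, 4, 5, 6, 7, 8].
  Class 4 (3 blocks): {0,1,7}; {2,3,5}; {4,6,8}. Points covered: [0, 1, 2, 3, 4, 5, 6, 7, 8].
All classes full (size 3)? YES. All classes cover every point? YES.
Resolvable? YES.

YES


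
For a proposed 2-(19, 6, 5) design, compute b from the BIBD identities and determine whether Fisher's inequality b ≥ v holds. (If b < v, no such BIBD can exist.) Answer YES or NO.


b = λv(v − 1)/(k(k − 1)) = 5·19·18/(6·5) = 1710/30 = 57.
Compare with v = 19: b ≥ v, so Fisher's inequality holds.

YES


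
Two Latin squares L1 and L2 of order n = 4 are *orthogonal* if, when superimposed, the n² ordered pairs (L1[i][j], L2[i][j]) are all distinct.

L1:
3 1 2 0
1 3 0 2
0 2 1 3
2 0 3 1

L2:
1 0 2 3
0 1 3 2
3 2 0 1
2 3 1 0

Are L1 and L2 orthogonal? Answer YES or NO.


Form the n² = 16 superimposed pairs (L1[i][j], L2[i][j]), row by row (rows and columns indexed from 0):
row 0: (3,1) (1,0) (2,2) (0,3)
row 1: (1,0) (3,1) (0,3) (2,2)
row 2: (0,3) (2,2) (1,0) (3,1)
row 3: (2,2) (0,3) (3,1) (1,0)
Orthogonality requires all 16 pairs distinct.
But the pair (1,0) repeats: cell (0,1) has L1 = 1, L2 = 0, and cell (1,0) has L1 = 1, L2 = 0.
A repeated pair means some other pair never occurs (only 4 distinct pairs out of 16), so the squares are not orthogonal.
Conclusion: NO.

NO


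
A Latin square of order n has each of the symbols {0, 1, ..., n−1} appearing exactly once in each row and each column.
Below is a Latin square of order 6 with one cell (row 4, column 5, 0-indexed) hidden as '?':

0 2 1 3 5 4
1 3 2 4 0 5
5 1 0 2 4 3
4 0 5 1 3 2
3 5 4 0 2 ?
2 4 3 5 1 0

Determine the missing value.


Row 4 contains symbols [0, 2, 3, 4, 5] — missing [1].
Column 5 contains symbols [0, 2, 3, 4, 5] — missing [1].
The missing symbol must appear in both missing sets; intersection = [1].
Therefore the hidden value is 1.

Missing value = 1.


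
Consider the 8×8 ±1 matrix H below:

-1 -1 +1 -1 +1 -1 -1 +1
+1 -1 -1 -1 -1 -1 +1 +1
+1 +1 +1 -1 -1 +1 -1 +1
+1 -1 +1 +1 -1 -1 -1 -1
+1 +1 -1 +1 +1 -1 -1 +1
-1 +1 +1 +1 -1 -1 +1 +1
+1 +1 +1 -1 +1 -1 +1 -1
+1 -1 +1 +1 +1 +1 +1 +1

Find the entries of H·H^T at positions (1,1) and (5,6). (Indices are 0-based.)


Row 1 of H: [1, -1, -1, -1, -1, -1, 1, 1].
Row 5 of H: [-1, 1, 1, 1, -1, -1, 1, 1].
Row 6 of H: [1, 1, 1, -1, 1, -1, 1, -1].
(H·H^T)[1][1] = Σ_j H[1][j]·H[1][j] = (1)² + (-1)² + (-1)² + (-1)² + (-1)² + (-1)² + (1)² + (1)² = 1 + 1 + 1 + 1 + 1 + 1 + 1 + 1 = 8.
(H·H^T)[5][6] = Σ_j H[5][j]·H[6][j] = (-1)·(1) + (1)·(1) + (1)·(1) + (1)·(-1) + (-1)·(1) + (-1)·(-1) + (1)·(1) + (1)·(-1) = -1 + 1 + 1 + -1 + -1 + 1 + 1 + -1 = 0.
So rows 5 and 6 are orthogonal; the diagonal entry equals n = 8.

(1,1) entry = 8; (5,6) entry = 0.


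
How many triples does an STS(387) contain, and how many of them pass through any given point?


An STS(v) is a 2-(v, 3, 1) BIBD: block size k = 3, λ = 1.
Replication: r(k − 1) = λ(v − 1) ⇒ r·2 = 387 − 1 = 386 ⇒ r = 193.
Block count: bk = vr ⇒ b·3 = 387·193 = 74691 ⇒ b = 24897.

r = 193, b = 24897.


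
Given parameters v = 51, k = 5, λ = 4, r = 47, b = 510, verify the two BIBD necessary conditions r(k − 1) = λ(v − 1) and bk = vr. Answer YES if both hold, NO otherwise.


Condition (i): r(k − 1) = 47·4 = 188; λ(v − 1) = 4·50 = 200. Match? NO.
Condition (ii): bk = 510·5 = 2550; vr = 51·47 = 2397. Match? NO.
Both conditions hold? NO.

NO


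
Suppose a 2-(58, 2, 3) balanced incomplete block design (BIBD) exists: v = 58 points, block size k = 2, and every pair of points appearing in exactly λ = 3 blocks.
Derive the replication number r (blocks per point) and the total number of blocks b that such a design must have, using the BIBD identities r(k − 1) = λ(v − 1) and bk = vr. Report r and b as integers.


Any 2-(v, k, λ) BIBD satisfies two necessary conditions:
  (i)  Each point sits in r blocks, and counting incidences through any fixed point gives r(k − 1) = λ(v − 1), so r = λ(v − 1)/(k − 1).
  (ii) Total incidences bk = vr, so b = vr/k.
Step 1: r = λ(v − 1)/(k − 1) = 3·(58 − 1)/(2 − 1) = 3·57/1 = 171/1 = 171.
Step 2: b = vr/k = 58·171/2 = 9918/2 = 4959.
Check integrality: r = 171 ∈ Z ✓, b = 4959 ∈ Z ✓.
(These identities are necessary conditions: they determine r and b for any design with these parameters, but do not by themselves prove that one exists.)

r = 171, b = 4959.


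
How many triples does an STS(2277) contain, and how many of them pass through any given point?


An STS(v) is a 2-(v, 3, 1) BIBD: block size k = 3, λ = 1.
Replication: r(k − 1) = λ(v − 1) ⇒ r·2 = 2277 − 1 = 2276 ⇒ r = 1138.
Block count: b = v(v − 1)/6 = 2277·2276/6 = 5182452/6 = 863742.
(Check via bk = vr: 863742·3 = 2591226 = 2277·1138 = 2591226 ✓.)

r = 1138, b = 863742.


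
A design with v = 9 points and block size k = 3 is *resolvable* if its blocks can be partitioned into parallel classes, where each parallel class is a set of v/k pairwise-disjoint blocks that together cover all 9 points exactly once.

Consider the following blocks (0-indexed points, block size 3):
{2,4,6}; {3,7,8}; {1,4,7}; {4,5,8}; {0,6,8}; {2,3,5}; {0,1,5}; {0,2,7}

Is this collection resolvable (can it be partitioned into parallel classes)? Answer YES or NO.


v = 9, block size k = 3, number of blocks = 8.
For resolvability, blocks must partition into parallel classes of size v/k = 3.
Total blocks must therefore be a multiple of 3: 8 = 3·2 + 2 ⇒ not divisible ✗.
Resolvable? NO.

NO


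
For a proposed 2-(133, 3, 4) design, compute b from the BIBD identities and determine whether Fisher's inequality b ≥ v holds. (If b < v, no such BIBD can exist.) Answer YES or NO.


r = λ(v − 1)/(k − 1) = 4·132/2 = 264.
b = vr/k = 133·264/3 = 11704.
Fisher's inequality: b ≥ v ⇔ 11704 ≥ 133? YES.

YES


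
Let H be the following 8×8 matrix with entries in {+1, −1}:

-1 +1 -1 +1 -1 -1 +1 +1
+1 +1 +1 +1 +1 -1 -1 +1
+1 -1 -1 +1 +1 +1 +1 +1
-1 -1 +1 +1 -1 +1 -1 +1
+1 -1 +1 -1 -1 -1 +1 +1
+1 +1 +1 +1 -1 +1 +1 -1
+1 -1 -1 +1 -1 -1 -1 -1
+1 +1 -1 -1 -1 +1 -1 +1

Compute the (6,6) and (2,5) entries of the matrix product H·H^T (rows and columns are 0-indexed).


Row 2 of H: [1, -1, -1, 1, 1, 1, 1, 1].
Row 5 of H: [1, 1, 1, 1, -1, 1, 1, -1].
Row 6 of H: [1, -1, -1, 1, -1, -1, -1, -1].
(H·H^T)[6][6] = Σ_j H[6][j]·H[6][j] = (1)² + (-1)² + (-1)² + (1)² + (-1)² + (-1)² + (-1)² + (-1)² = 1 + 1 + 1 + 1 + 1 + 1 + 1 + 1 = 8.
(H·H^T)[2][5] = Σ_j H[2][j]·H[5][j] = (1)·(1) + (-1)·(1) + (-1)·(1) + (1)·(1) + (1)·(-1) + (1)·(1) + (1)·(1) + (1)·(-1) = 1 + -1 + -1 + 1 + -1 + 1 + 1 + -1 = 0.
So rows 2 and 5 are orthogonal; the diagonal entry equals n = 8.

(6,6) entry = 8; (2,5) entry = 0.


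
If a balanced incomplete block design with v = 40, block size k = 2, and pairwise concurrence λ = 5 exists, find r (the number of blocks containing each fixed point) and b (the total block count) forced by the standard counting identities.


Any 2-(v, k, λ) BIBD satisfies two necessary conditions:
  (i)  Each point sits in r blocks, and counting incidences through any fixed point gives r(k − 1) = λ(v − 1), so r = λ(v − 1)/(k − 1).
  (ii) Total incidences bk = vr, so b = vr/k.
Step 1: r = λ(v − 1)/(k − 1) = 5·(40 − 1)/(2 − 1) = 5·39/1 = 195/1 = 195.
Step 2: b = vr/k = 40·195/2 = 7800/2 = 3900.
Check integrality: r = 195 ∈ Z ✓, b = 3900 ∈ Z ✓.
(These identities are necessary conditions: they determine r and b for any design with these parameters, but do not by themselves prove that one exists.)

r = 195, b = 3900.


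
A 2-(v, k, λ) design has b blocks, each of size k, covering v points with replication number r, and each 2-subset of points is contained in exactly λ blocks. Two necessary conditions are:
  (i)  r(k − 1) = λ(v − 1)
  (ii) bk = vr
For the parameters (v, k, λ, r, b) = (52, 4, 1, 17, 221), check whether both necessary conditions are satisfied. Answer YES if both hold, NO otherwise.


Condition (i): r(k − 1) = 17·3 = 51; λ(v − 1) = 1·51 = 51. Match? YES.
Condition (ii): bk = 221·4 = 884; vr = 52·17 = 884. Match? YES.
Both conditions hold? YES.

YES


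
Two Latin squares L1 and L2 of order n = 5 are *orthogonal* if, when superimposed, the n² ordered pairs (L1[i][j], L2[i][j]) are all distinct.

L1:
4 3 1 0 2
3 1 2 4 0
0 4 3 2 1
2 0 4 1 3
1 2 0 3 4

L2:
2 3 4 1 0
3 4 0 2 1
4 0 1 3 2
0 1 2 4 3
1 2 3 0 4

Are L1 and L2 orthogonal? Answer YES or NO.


Form the n² = 25 superimposed pairs (L1[i][j], L2[i][j]), row by row (rows and columns indexed from 0):
row 0: (4,2) (3,3) (1,4) (0,1) (2,0)
row 1: (3,3) (1,4) (2,0) (4,2) (0,1)
row 2: (0,4) (4,0) (3,1) (2,3) (1,2)
row 3: (2,0) (0,1) (4,2) (1,4) (3,3)
row 4: (1,1) (2,2) (0,3) (3,0) (4,4)
Orthogonality requires all 25 pairs distinct.
But the pair (3,3) repeats: cell (0,1) has L1 = 3, L2 = 3, and cell (1,0) has L1 = 3, L2 = 3.
A repeated pair means some other pair never occurs (only 15 distinct pairs out of 25), so the squares are not orthogonal.
Conclusion: NO.

NO


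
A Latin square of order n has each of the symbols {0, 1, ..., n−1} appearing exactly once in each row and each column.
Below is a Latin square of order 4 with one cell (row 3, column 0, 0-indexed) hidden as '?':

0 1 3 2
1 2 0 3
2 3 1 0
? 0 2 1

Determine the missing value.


Row 3 contains symbols [0, 1, 2] — missing [3].
Column 0 contains symbols [0, 1, 2] — missing [3].
The missing symbol must appear in both missing sets; intersection = [3].
Therefore the hidden value is 3.

Missing value = 3.


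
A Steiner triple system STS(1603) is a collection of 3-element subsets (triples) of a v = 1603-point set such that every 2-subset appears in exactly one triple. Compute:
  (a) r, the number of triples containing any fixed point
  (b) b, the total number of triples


An STS(v) is a 2-(v, 3, 1) BIBD: block size k = 3, λ = 1.
Replication: r(k − 1) = λ(v − 1) ⇒ r·2 = 1603 − 1 = 1602 ⇒ r = 801.
Block count: bk = vr ⇒ b·3 = 1603·801 = 1284003 ⇒ b = 428001.

r = 801, b = 428001.


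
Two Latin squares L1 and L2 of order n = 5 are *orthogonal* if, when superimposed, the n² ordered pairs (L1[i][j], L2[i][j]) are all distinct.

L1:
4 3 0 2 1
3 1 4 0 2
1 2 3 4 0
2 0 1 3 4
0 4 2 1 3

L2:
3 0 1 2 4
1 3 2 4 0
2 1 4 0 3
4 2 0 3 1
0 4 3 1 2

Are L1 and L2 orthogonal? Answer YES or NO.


Form the n² = 25 superimposed pairs (L1[i][j], L2[i][j]), row by row (rows and columns indexed from 0):
row 0: (4,3) (3,0) (0,1) (2,2) (1,4)
row 1: (3,1) (1,3) (4,2) (0,4) (2,0)
row 2: (1,2) (2,1) (3,4) (4,0) (0,3)
row 3: (2,4) (0,2) (1,0) (3,3) (4,1)
row 4: (0,0) (4,4) (2,3) (1,1) (3,2)
Orthogonality requires all 25 pairs distinct.
Check by first coordinate: for each symbol s of L1, list the L2 entries in the n cells where L1 = s; they must all differ.
  L1 = 0: L2 entries (in reading order) 1, 4, 3, 2, 0 — all 5 distinct ✓
  L1 = 1: L2 entries (in reading order) 4, 3, 2, 0, 1 — all 5 distinct ✓
  L1 = 2: L2 entries (in reading order) 2, 0, 1, 4, 3 — all 5 distinct ✓
  L1 = 3: L2 entries (in reading order) 0, 1, 4, 3, 2 — all 5 distinct ✓
  L1 = 4: L2 entries (in reading order) 3, 2, 0, 1, 4 — all 5 distinct ✓
Every symbol of L1 meets every symbol of L2 exactly once, so all 25 pairs are distinct (25 of 25).
Conclusion: YES.

YES


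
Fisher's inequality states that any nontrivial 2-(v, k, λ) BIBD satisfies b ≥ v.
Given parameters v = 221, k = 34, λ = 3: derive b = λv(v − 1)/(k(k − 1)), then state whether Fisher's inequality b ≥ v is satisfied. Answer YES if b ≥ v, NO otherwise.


b = λv(v − 1)/(k(k − 1)) = 3·221·220/(34·33) = 145860/1122 = 130.
Compare with v = 221: b < v, so Fisher's inequality fails.

NO


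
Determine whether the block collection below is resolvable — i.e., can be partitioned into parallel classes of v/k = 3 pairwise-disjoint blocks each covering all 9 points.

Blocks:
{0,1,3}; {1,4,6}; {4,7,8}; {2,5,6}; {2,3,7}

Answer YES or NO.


v = 9, block size k = 3, number of blocks = 5.
For resolvability, blocks must partition into parallel classes of size v/k = 3.
Total blocks must therefore be a multiple of 3: 5 = 3·1 + 2 ⇒ not divisible ✗.
Resolvable? NO.

NO


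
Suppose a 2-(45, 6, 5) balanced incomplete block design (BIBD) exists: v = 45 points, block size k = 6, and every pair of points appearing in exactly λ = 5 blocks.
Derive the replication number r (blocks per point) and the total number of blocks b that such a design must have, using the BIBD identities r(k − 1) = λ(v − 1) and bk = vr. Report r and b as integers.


Any 2-(v, k, λ) BIBD satisfies two necessary conditions:
  (i)  Each point sits in r blocks, and counting incidences through any fixed point gives r(k − 1) = λ(v − 1), so r = λ(v − 1)/(k − 1).
  (ii) Total incidences bk = vr, so b = vr/k.
Step 1: r = λ(v − 1)/(k − 1) = 5·(45 − 1)/(6 − 1) = 5·44/5 = 220/5 = 44.
Step 2: b = vr/k = 45·44/6 = 1980/6 = 330.
Check integrality: r = 44 ∈ Z ✓, b = 330 ∈ Z ✓.
(These identities are necessary conditions: they determine r and b for any design with these parameters, but do not by themselves prove that one exists.)

r = 44, b = 330.


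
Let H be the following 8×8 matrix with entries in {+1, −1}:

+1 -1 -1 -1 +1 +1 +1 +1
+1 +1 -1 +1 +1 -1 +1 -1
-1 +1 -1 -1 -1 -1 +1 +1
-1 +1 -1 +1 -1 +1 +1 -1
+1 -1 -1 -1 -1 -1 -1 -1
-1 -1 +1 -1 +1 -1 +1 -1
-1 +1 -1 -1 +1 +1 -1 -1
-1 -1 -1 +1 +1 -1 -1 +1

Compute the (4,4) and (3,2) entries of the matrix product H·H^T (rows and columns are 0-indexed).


Row 2 of H: [-1, 1, -1, -1, -1, -1, 1, 1].
Row 3 of H: [-1, 1, -1, 1, -1, 1, 1, -1].
Row 4 of H: [1, -1, -1, -1, -1, -1, -1, -1].
(H·H^T)[4][4] = Σ_j H[4][j]·H[4][j] = (1)² + (-1)² + (-1)² + (-1)² + (-1)² + (-1)² + (-1)² + (-1)² = 1 + 1 + 1 + 1 + 1 + 1 + 1 + 1 = 8.
(H·H^T)[3][2] = Σ_j H[3][j]·H[2][j] = (-1)·(-1) + (1)·(1) + (-1)·(-1) + (1)·(-1) + (-1)·(-1) + (1)·(-1) + (1)·(1) + (-1)·(1) = 1 + 1 + 1 + -1 + 1 + -1 + 1 + -1 = 2.
Rows 3 and 2 are not orthogonal (dot product = 2 ≠ 0), so H is not a Hadamard matrix.

(4,4) entry = 8; (3,2) entry = 2.


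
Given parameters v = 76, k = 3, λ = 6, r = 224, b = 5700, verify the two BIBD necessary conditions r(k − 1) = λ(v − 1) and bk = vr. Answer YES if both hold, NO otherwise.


Condition (i): r(k − 1) = 224·2 = 448; λ(v − 1) = 6·75 = 450. Match? NO.
Condition (ii): bk = 5700·3 = 17100; vr = 76·224 = 17024. Match? NO.
Both conditions hold? NO.

NO


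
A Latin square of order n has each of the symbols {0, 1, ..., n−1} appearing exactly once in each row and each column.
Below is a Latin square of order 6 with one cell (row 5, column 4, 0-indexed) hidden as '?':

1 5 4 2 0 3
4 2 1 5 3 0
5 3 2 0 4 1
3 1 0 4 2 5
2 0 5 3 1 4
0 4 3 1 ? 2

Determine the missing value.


Row 5 contains symbols [0, 1, 2, 3, 4] — missing [5].
Column 4 contains symbols [0, 1, 2, 3, 4] — missing [5].
The missing symbol must appear in both missing sets; intersection = [5].
Therefore the hidden value is 5.

Missing value = 5.


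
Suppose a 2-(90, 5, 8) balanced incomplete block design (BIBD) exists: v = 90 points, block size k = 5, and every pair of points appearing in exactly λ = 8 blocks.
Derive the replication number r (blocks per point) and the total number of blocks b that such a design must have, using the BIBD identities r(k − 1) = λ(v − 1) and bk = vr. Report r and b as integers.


Any 2-(v, k, λ) BIBD satisfies two necessary conditions:
  (i)  Each point sits in r blocks, and counting incidences through any fixed point gives r(k − 1) = λ(v − 1), so r = λ(v − 1)/(k − 1).
  (ii) Total incidences bk = vr, so b = vr/k.
Step 1: r = λ(v − 1)/(k − 1) = 8·(90 − 1)/(5 − 1) = 8·89/4 = 712/4 = 178.
Step 2: b = vr/k = 90·178/5 = 16020/5 = 3204.
Check integrality: r = 178 ∈ Z ✓, b = 3204 ∈ Z ✓.
(These identities are necessary conditions: they determine r and b for any design with these parameters, but do not by themselves prove that one exists.)

r = 178, b = 3204.


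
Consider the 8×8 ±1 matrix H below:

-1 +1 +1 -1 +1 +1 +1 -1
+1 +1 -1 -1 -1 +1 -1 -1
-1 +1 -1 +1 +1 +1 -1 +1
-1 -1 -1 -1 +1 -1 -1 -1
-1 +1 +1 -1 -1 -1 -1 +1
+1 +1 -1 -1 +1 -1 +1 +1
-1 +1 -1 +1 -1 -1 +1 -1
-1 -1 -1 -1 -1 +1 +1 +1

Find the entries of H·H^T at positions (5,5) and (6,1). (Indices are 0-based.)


Row 1 of H: [1, 1, -1, -1, -1, 1, -1, -1].
Row 5 of H: [1, 1, -1, -1, 1, -1, 1, 1].
Row 6 of H: [-1, 1, -1, 1, -1, -1, 1, -1].
(H·H^T)[5][5] = Σ_j H[5][j]·H[5][j] = (1)² + (1)² + (-1)² + (-1)² + (1)² + (-1)² + (1)² + (1)² = 1 + 1 + 1 + 1 + 1 + 1 + 1 + 1 = 8.
(H·H^T)[6][1] = Σ_j H[6][j]·H[1][j] = (-1)·(1) + (1)·(1) + (-1)·(-1) + (1)·(-1) + (-1)·(-1) + (-1)·(1) + (1)·(-1) + (-1)·(-1) = -1 + 1 + 1 + -1 + 1 + -1 + -1 + 1 = 0.
So rows 6 and 1 are orthogonal; the diagonal entry equals n = 8.

(5,5) entry = 8; (6,1) entry = 0.


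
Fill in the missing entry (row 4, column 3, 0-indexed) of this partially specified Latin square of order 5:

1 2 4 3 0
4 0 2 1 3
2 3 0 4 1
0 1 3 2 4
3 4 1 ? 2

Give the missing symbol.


Row 4 contains symbols [1, 2, 3, 4] — missing [0].
Column 3 contains symbols [1, 2, 3, 4] — missing [0].
The missing symbol must appear in both missing sets; intersection = [0].
Therefore the hidden value is 0.

Missing value = 0.


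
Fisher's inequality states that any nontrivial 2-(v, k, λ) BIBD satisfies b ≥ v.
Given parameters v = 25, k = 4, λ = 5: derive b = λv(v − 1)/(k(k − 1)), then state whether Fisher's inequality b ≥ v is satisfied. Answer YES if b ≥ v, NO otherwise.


r = λ(v − 1)/(k − 1) = 5·24/3 = 40.
b = vr/k = 25·40/4 = 250.
Fisher's inequality: b ≥ v ⇔ 250 ≥ 25? YES.

YES


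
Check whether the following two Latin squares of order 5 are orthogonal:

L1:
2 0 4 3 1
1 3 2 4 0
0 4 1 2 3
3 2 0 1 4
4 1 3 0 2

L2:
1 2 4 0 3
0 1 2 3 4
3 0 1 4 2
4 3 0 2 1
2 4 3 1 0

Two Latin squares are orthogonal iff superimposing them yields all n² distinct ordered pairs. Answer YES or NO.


Form the n² = 25 superimposed pairs (L1[i][j], L2[i][j]), row by row (rows and columns indexed from 0):
row 0: (2,1) (0,2) (4,4) (3,0) (1,3)
row 1: (1,0) (3,1) (2,2) (4,3) (0,4)
row 2: (0,3) (4,0) (1,1) (2,4) (3,2)
row 3: (3,4) (2,3) (0,0) (1,2) (4,1)
row 4: (4,2) (1,4) (3,3) (0,1) (2,0)
Orthogonality requires all 25 pairs distinct.
Check by first coordinate: for each symbol s of L1, list the L2 entries in the n cells where L1 = s; they must all differ.
  L1 = 0: L2 entries (in reading order) 2, 4, 3, 0, 1 — all 5 distinct ✓
  L1 = 1: L2 entries (in reading order) 3, 0, 1, 2, 4 — all 5 distinct ✓
  L1 = 2: L2 entries (in reading order) 1, 2, 4, 3, 0 — all 5 distinct ✓
  L1 = 3: L2 entries (in reading order) 0, 1, 2, 4, 3 — all 5 distinct ✓
  L1 = 4: L2 entries (in reading order) 4, 3, 0, 1, 2 — all 5 distinct ✓
Every symbol of L1 meets every symbol of L2 exactly once, so all 25 pairs are distinct (25 of 25).
Conclusion: YES.

YES


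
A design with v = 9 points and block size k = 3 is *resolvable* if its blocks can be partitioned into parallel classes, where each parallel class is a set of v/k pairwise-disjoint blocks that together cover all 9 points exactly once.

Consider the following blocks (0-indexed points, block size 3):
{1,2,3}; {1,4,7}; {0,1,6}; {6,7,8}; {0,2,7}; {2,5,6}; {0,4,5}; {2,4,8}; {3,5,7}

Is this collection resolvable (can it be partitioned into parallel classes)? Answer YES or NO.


v = 9, block size k = 3, number of blocks = 9.
For resolvability, blocks must partition into parallel classes of size v/k = 3.
Total blocks must therefore be a multiple of 3: 9 = 3·3 + 0 ⇒ divisible ✓.
Consider block {1,4,7}. The only other block(s) in the collection disjoint from it are {2,5,6} — just 1 block(s). Any parallel class containing {1,4,7} would need 2 other blocks each disjoint from it, so no parallel class of size 3 can contain {1,4,7}.
Since every block must belong to some parallel class in a resolution, the collection cannot be partitioned into parallel classes.
Resolvable? NO.

NO


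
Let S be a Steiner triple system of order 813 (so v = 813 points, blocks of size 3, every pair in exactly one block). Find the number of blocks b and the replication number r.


An STS(v) is a 2-(v, 3, 1) BIBD: block size k = 3, λ = 1.
Replication: r(k − 1) = λ(v − 1) ⇒ r·2 = 813 − 1 = 812 ⇒ r = 406.
Block count: b = v(v − 1)/6 = 813·812/6 = 660156/6 = 110026.
(Check via bk = vr: 110026·3 = 330078 = 813·406 = 330078 ✓.)

r = 406, b = 110026.


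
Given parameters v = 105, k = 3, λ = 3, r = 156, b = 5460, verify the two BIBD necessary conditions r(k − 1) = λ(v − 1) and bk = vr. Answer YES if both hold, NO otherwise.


Condition (i): r(k − 1) = 156·2 = 312; λ(v − 1) = 3·104 = 312. Match? YES.
Condition (ii): bk = 5460·3 = 16380; vr = 105·156 = 16380. Match? YES.
Both conditions hold? YES.

YES


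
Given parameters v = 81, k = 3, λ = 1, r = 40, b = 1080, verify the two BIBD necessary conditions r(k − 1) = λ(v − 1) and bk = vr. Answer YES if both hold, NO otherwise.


Condition (i): r(k − 1) = 40·2 = 80; λ(v − 1) = 1·80 = 80. Match? YES.
Condition (ii): bk = 1080·3 = 3240; vr = 81·40 = 3240. Match? YES.
Both conditions hold? YES.

YES


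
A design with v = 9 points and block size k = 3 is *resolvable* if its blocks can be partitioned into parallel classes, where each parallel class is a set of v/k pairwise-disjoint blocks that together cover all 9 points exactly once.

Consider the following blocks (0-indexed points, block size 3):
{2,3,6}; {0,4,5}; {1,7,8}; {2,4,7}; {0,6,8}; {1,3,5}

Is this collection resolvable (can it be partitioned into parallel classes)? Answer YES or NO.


v = 9, block size k = 3, number of blocks = 6.
For resolvability, blocks must partition into parallel classes of size v/k = 3.
Total blocks must therefore be a multiple of 3: 6 = 3·2 + 0 ⇒ divisible ✓.
Greedy packing gives 2 candidate class(es). Each should be a full parallel class (size 3, covers all 9 points).
  Class 1 (3 blocks): {2,3,6}; {0,4,5}; {1,7,8}. Points covered: [0, 1, 2, 3, 4, 5, 6, 7, 8].
  Class 2 (3 blocks): {2,4,7}; {0,6,8}; {1,3,5}. Points covered: [0, 1, 2, 3, 4, 5, 6, 7, 8].
All classes full (size 3)? YES. All classes cover every point? YES.
Resolvable? YES.

YES


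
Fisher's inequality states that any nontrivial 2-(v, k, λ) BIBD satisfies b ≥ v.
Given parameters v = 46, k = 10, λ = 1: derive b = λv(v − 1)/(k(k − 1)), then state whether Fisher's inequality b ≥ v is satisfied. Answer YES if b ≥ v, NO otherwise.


r = λ(v − 1)/(k − 1) = 1·45/9 = 5.
b = vr/k = 46·5/10 = 23.
Fisher's inequality: b ≥ v ⇔ 23 ≥ 46? NO.

NO


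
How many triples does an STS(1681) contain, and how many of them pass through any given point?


An STS(v) is a 2-(v, 3, 1) BIBD: block size k = 3, λ = 1.
Replication: r(k − 1) = λ(v − 1) ⇒ r·2 = 1681 − 1 = 1680 ⇒ r = 840.
Block count: bk = vr ⇒ b·3 = 1681·840 = 1412040 ⇒ b = 470680.
(Check via b = v(v − 1)/6 = 1681·1680/6 = 2824080/6 = 470680.)

r = 840, b = 470680.


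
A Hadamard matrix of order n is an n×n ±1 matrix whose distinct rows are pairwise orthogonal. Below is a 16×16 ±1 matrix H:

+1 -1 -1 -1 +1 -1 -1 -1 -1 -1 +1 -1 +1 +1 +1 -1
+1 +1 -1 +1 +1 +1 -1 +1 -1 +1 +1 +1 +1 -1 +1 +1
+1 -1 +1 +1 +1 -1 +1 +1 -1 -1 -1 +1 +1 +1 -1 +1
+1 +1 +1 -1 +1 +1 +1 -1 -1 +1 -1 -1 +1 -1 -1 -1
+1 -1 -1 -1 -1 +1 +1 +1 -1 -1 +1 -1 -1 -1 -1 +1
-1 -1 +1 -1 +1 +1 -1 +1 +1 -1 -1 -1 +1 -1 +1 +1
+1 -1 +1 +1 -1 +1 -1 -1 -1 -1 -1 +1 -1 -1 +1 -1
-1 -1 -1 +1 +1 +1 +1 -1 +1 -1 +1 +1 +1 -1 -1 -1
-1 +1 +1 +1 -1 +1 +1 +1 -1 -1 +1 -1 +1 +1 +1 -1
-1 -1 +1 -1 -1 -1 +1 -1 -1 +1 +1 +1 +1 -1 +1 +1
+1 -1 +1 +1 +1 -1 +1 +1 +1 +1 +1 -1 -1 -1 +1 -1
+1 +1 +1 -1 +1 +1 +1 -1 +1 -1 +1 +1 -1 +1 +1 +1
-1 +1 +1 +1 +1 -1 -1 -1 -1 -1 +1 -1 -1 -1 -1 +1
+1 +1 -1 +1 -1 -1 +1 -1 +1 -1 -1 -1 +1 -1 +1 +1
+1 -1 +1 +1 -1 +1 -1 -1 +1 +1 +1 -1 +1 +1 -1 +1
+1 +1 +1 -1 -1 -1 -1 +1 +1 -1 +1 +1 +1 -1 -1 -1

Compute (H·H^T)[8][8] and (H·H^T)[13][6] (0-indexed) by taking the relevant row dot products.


Row 6 of H: [1, -1, 1, 1, -1, 1, -1, -1, -1, -1, -1, 1, -1, -1, 1, -1].
Row 8 of H: [-1, 1, 1, 1, -1, 1, 1, 1, -1, -1, 1, -1, 1, 1, 1, -1].
Row 13 of H: [1, 1, -1, 1, -1, -1, 1, -1, 1, -1, -1, -1, 1, -1, 1, 1].
(H·H^T)[8][8] = Σ_j H[8][j]·H[8][j] = (-1)² + (1)² + (1)² + (1)² + (-1)² + (1)² + (1)² + (1)² + (-1)² + (-1)² + (1)² + (-1)² + (1)² + (1)² + (1)² + (-1)² = 1 + 1 + 1 + 1 + 1 + 1 + 1 + 1 + 1 + 1 + 1 + 1 + 1 + 1 + 1 + 1 = 16.
(H·H^T)[13][6] = Σ_j H[13][j]·H[6][j] = (1)·(1) + (1)·(-1) + (-1)·(1) + (1)·(1) + (-1)·(-1) + (-1)·(1) + (1)·(-1) + (-1)·(-1) + (1)·(-1) + (-1)·(-1) + (-1)·(-1) + (-1)·(1) + (1)·(-1) + (-1)·(-1) + (1)·(1) + (1)·(-1) = 1 + -1 + -1 + 1 + 1 + -1 + -1 + 1 + -1 + 1 + 1 + -1 + -1 + 1 + 1 + -1 = 0.
So rows 13 and 6 are orthogonal; the diagonal entry equals n = 16.

(8,8) entry = 16; (13,6) entry = 0.


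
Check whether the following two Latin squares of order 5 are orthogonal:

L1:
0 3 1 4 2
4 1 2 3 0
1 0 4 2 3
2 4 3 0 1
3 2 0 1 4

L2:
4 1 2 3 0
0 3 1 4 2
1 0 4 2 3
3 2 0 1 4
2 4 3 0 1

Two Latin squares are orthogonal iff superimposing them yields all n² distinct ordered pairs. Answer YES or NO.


Form the n² = 25 superimposed pairs (L1[i][j], L2[i][j]), row by row (rows and columns indexed from 0):
row 0: (0,4) (3,1) (1,2) (4,3) (2,0)
row 1: (4,0) (1,3) (2,1) (3,4) (0,2)
row 2: (1,1) (0,0) (4,4) (2,2) (3,3)
row 3: (2,3) (4,2) (3,0) (0,1) (1,4)
row 4: (3,2) (2,4) (0,3) (1,0) (4,1)
Orthogonality requires all 25 pairs distinct.
Check by first coordinate: for each symbol s of L1, list the L2 entries in the n cells where L1 = s; they must all differ.
  L1 = 0: L2 entries (in reading order) 4, 2, 0, 1, 3 — all 5 distinct ✓
  L1 = 1: L2 entries (in reading order) 2, 3, 1, 4, 0 — all 5 distinct ✓
  L1 = 2: L2 entries (in reading order) 0, 1, 2, 3, 4 — all 5 distinct ✓
  L1 = 3: L2 entries (in reading order) 1, 4, 3, 0, 2 — all 5 distinct ✓
  L1 = 4: L2 entries (in reading order) 3, 0, 4, 2, 1 — all 5 distinct ✓
Every symbol of L1 meets every symbol of L2 exactly once, so all 25 pairs are distinct (25 of 25).
Conclusion: YES.

YES


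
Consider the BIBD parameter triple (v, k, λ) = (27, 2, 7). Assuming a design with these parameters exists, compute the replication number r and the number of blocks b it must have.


Any 2-(v, k, λ) BIBD satisfies two necessary conditions:
  (i)  Each point sits in r blocks, and counting incidences through any fixed point gives r(k − 1) = λ(v − 1), so r = λ(v − 1)/(k − 1).
  (ii) Total incidences bk = vr, so b = vr/k.
Step 1: r = λ(v − 1)/(k − 1) = 7·(27 − 1)/(2 − 1) = 7·26/1 = 182/1 = 182.
Step 2: b = vr/k = 27·182/2 = 4914/2 = 2457.
Check integrality: r = 182 ∈ Z ✓, b = 2457 ∈ Z ✓.
(These identities are necessary conditions: they determine r and b for any design with these parameters, but do not by themselves prove that one exists.)

r = 182, b = 2457.


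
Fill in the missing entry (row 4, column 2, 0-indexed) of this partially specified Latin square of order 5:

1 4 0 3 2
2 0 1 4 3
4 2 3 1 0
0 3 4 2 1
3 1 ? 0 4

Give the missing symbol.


Row 4 contains symbols [0, 1, 3, 4] — missing [2].
Column 2 contains symbols [0, 1, 3, 4] — missing [2].
The missing symbol must appear in both missing sets; intersection = [2].
Therefore the hidden value is 2.

Missing value = 2.


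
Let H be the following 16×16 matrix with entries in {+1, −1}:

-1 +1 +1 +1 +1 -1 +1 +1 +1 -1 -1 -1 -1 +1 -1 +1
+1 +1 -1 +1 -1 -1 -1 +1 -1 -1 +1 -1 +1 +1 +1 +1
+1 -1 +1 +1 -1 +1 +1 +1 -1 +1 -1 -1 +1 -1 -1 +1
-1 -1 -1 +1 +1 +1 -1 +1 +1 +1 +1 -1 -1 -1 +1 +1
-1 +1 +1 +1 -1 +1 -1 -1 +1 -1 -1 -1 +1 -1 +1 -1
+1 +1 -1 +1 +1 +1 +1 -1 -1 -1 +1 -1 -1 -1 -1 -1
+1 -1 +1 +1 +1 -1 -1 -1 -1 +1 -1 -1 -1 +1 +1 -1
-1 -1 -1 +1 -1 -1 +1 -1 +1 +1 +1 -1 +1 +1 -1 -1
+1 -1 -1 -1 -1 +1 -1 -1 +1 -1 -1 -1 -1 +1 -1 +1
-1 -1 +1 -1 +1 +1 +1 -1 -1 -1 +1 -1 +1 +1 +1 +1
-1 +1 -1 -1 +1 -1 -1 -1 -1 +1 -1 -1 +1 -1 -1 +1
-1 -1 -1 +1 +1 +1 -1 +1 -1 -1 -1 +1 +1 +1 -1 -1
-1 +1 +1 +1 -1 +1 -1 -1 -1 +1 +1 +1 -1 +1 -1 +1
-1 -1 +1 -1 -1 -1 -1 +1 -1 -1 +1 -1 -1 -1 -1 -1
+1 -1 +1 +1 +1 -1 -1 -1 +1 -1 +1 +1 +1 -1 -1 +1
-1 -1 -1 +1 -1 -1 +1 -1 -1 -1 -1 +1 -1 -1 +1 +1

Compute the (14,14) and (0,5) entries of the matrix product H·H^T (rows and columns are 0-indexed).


Row 0 of H: [-1, 1, 1, 1, 1, -1, 1, 1, 1, -1, -1, -1, -1, 1, -1, 1].
Row 5 of H: [1, 1, -1, 1, 1, 1, 1, -1, -1, -1, 1, -1, -1, -1, -1, -1].
Row 14 of H: [1, -1, 1, 1, 1, -1, -1, -1, 1, -1, 1, 1, 1, -1, -1, 1].
(H·H^T)[14][14] = Σ_j H[14][j]·H[14][j] = (1)² + (-1)² + (1)² + (1)² + (1)² + (-1)² + (-1)² + (-1)² + (1)² + (-1)² + (1)² + (1)² + (1)² + (-1)² + (-1)² + (1)² = 1 + 1 + 1 + 1 + 1 + 1 + 1 + 1 + 1 + 1 + 1 + 1 + 1 + 1 + 1 + 1 = 16.
(H·H^T)[0][5] = Σ_j H[0][j]·H[5][j] = (-1)·(1) + (1)·(1) + (1)·(-1) + (1)·(1) + (1)·(1) + (-1)·(1) + (1)·(1) + (1)·(-1) + (1)·(-1) + (-1)·(-1) + (-1)·(1) + (-1)·(-1) + (-1)·(-1) + (1)·(-1) + (-1)·(-1) + (1)·(-1) = -1 + 1 + -1 + 1 + 1 + -1 + 1 + -1 + -1 + 1 + -1 + 1 + 1 + -1 + 1 + -1 = 0.
So rows 0 and 5 are orthogonal; the diagonal entry equals n = 16.

(14,14) entry = 16; (0,5) entry = 0.


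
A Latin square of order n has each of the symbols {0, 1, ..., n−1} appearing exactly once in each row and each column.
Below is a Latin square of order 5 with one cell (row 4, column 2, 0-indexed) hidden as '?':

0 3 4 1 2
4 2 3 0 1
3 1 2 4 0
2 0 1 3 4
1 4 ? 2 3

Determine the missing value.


Row 4 contains symbols [1, 2, 3, 4] — missing [0].
Column 2 contains symbols [1, 2, 3, 4] — missing [0].
The missing symbol must appear in both missing sets; intersection = [0].
Therefore the hidden value is 0.

Missing value = 0.


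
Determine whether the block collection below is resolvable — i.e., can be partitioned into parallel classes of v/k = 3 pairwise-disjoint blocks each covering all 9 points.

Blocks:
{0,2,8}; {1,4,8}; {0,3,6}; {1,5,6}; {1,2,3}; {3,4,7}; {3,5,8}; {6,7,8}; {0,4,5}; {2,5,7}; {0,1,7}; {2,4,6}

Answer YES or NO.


v = 9, block size k = 3, number of blocks = 12.
For resolvability, blocks must partition into parallel classes of size v/k = 3.
Total blocks must therefore be a multiple of 3: 12 = 3·4 + 0 ⇒ divisible ✓.
Greedy packing gives 4 candidate class(es). Each should be a full parallel class (size 3, covers all 9 points).
  Class 1 (3 blocks): {0,2,8}; {1,5,6}; {3,4,7}. Points covered: [0, 1, 2, 3, 4, 5, 6, 7, 8].
  Class 2 (3 blocks): {1,4,8}; {0,3,6}; {2,5,7}. Points covered: [0, 1, 2, 3, 4, 5, 6, 7, 8].
  Class 3 (3 blocks): {1,2,3}; {6,7,8}; {0,4,5}. Points covered: [0, 1, 2, 3, 4, 5, 6, 7, 8].
  Class 4 (3 blocks): {3,5,8}; {0,1,7}; {2,4,6}. Points covered: [0, 1, 2, 3, 4, 5, 6, 7, 8].
All classes full (size 3)? YES. All classes cover every point? YES.
Resolvable? YES.

YES


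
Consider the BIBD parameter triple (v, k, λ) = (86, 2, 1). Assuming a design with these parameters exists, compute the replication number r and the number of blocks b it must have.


Any 2-(v, k, λ) BIBD satisfies two necessary conditions:
  (i)  Each point sits in r blocks, and counting incidences through any fixed point gives r(k − 1) = λ(v − 1), so r = λ(v − 1)/(k − 1).
  (ii) Total incidences bk = vr, so b = vr/k.
Step 1: r = λ(v − 1)/(k − 1) = 1·(86 − 1)/(2 − 1) = 1·85/1 = 85/1 = 85.
Step 2: b = vr/k = 86·85/2 = 7310/2 = 3655.
Check integrality: r = 85 ∈ Z ✓, b = 3655 ∈ Z ✓.
(These identities are necessary conditions: they determine r and b for any design with these parameters, but do not by themselves prove that one exists.)

r = 85, b = 3655.


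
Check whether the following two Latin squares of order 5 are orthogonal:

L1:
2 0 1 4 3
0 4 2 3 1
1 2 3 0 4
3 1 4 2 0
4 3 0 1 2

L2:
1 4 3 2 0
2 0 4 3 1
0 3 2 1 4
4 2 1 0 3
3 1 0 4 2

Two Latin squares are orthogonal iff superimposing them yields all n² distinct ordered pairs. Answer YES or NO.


Form the n² = 25 superimposed pairs (L1[i][j], L2[i][j]), row by row (rows and columns indexed from 0):
row 0: (2,1) (0,4) (1,3) (4,2) (3,0)
row 1: (0,2) (4,0) (2,4) (3,3) (1,1)
row 2: (1,0) (2,3) (3,2) (0,1) (4,4)
row 3: (3,4) (1,2) (4,1) (2,0) (0,3)
row 4: (4,3) (3,1) (0,0) (1,4) (2,2)
Orthogonality requires all 25 pairs distinct.
Check by first coordinate: for each symbol s of L1, list the L2 entries in the n cells where L1 = s; they must all differ.
  L1 = 0: L2 entries (in reading order) 4, 2, 1, 3, 0 — all 5 distinct ✓
  L1 = 1: L2 entries (in reading order) 3, 1, 0, 2, 4 — all 5 distinct ✓
  L1 = 2: L2 entries (in reading order) 1, 4, 3, 0, 2 — all 5 distinct ✓
  L1 = 3: L2 entries (in reading order) 0, 3, 2, 4, 1 — all 5 distinct ✓
  L1 = 4: L2 entries (in reading order) 2, 0, 4, 1, 3 — all 5 distinct ✓
Every symbol of L1 meets every symbol of L2 exactly once, so all 25 pairs are distinct (25 of 25).
Conclusion: YES.

YES


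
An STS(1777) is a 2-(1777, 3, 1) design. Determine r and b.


An STS(v) is a 2-(v, 3, 1) BIBD: block size k = 3, λ = 1.
Replication: r(k − 1) = λ(v − 1) ⇒ r·2 = 1777 − 1 = 1776 ⇒ r = 888.
Block count: b = v(v − 1)/6 = 1777·1776/6 = 3155952/6 = 525992.

r = 888, b = 525992.


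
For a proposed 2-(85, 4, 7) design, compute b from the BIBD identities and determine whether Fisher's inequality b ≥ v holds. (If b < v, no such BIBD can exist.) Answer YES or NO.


r = λ(v − 1)/(k − 1) = 7·84/3 = 196.
b = vr/k = 85·196/4 = 4165.
Fisher's inequality: b ≥ v ⇔ 4165 ≥ 85? YES.

YES


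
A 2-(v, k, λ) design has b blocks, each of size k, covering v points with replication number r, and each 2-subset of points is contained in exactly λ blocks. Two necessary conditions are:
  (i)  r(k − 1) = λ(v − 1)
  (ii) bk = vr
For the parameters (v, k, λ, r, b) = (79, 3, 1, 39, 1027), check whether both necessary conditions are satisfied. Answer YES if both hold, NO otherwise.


Condition (i): r(k − 1) = 39·2 = 78; λ(v − 1) = 1·78 = 78. Match? YES.
Condition (ii): bk = 1027·3 = 3081; vr = 79·39 = 3081. Match? YES.
Both conditions hold? YES.

YES


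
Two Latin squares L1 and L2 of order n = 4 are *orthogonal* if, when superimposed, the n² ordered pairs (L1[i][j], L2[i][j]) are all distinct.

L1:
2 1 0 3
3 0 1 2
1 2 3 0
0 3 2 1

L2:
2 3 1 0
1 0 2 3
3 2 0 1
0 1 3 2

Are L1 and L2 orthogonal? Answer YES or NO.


Form the n² = 16 superimposed pairs (L1[i][j], L2[i][j]), row by row (rows and columns indexed from 0):
row 0: (2,2) (1,3) (0,1) (3,0)
row 1: (3,1) (0,0) (1,2) (2,3)
row 2: (1,3) (2,2) (3,0) (0,1)
row 3: (0,0) (3,1) (2,3) (1,2)
Orthogonality requires all 16 pairs distinct.
But the pair (1,3) repeats: cell (0,1) has L1 = 1, L2 = 3, and cell (2,0) has L1 = 1, L2 = 3.
A repeated pair means some other pair never occurs (only 8 distinct pairs out of 16), so the squares are not orthogonal.
Conclusion: NO.

NO


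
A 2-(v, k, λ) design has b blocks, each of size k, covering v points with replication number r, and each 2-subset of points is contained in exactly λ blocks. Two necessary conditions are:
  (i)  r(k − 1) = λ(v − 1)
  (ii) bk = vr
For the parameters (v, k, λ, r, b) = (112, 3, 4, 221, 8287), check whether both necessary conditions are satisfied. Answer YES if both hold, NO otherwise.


Condition (i): r(k − 1) = 221·2 = 442; λ(v − 1) = 4·111 = 444. Match? NO.
Condition (ii): bk = 8287·3 = 24861; vr = 112·221 = 24752. Match? NO.
Both conditions hold? NO.

NO


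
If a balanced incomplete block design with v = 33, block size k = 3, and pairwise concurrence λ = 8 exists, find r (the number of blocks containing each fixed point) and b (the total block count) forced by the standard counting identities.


Any 2-(v, k, λ) BIBD satisfies two necessary conditions:
  (i)  Each point sits in r blocks, and counting incidences through any fixed point gives r(k − 1) = λ(v − 1), so r = λ(v − 1)/(k − 1).
  (ii) Total incidences bk = vr, so b = vr/k.
Step 1: r = λ(v − 1)/(k − 1) = 8·(33 − 1)/(3 − 1) = 8·32/2 = 256/2 = 128.
Step 2: b = vr/k = 33·128/3 = 4224/3 = 1408.
Check integrality: r = 128 ∈ Z ✓, b = 1408 ∈ Z ✓.
(These identities are necessary conditions: they determine r and b for any design with these parameters, but do not by themselves prove that one exists.)

r = 128, b = 1408.
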